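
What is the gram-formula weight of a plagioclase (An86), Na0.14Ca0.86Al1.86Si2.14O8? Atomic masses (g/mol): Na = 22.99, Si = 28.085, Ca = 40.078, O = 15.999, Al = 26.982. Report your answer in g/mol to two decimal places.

275.97 g/mol

M = 0.14*22.99 + 0.86*40.078 + 1.86*26.982 + 2.14*28.085 + 8*15.999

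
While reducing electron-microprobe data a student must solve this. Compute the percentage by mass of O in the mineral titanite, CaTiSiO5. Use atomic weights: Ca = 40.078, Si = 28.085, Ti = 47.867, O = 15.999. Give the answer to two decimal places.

40.81 weight percent

Formula mass = 1*40.078 + 1*47.867 + 1*28.085 + 5*15.999 = 196.025 g/mol, of which 79.995 g is O.
So O makes up 79.995/196.025 = 0.4081 of the mass, i.e. 40.81%.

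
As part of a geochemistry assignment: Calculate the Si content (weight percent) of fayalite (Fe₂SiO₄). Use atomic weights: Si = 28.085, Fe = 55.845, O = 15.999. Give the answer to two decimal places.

13.78 weight percent

M(Fe₂SiO₄) = 203.771 g/mol.
Si contributes 1 × 28.085 = 28.085 g per mole.
28.085/203.771 = 0.1378 → 13.78%.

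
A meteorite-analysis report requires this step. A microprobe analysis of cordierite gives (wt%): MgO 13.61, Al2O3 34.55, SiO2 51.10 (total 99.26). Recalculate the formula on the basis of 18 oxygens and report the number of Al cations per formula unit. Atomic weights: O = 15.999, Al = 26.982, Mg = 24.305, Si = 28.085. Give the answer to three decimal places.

MgO: 13.61/40.304 = 0.33768 mol → 0.33768 mol Mg, 0.33768 mol O.
Al2O3: 34.55/101.961 = 0.33886 mol → 0.67772 mol Al, 1.01658 mol O.
SiO2: 51.10/60.083 = 0.85049 mol → 0.85049 mol Si, 1.70098 mol O.
Total oxygen = 3.05524 mol. Normalization factor = 18/3.05524 = 5.89152.
Al per 18 O = 0.67772 × 5.89152 = 3.993.

3.993 Al apfu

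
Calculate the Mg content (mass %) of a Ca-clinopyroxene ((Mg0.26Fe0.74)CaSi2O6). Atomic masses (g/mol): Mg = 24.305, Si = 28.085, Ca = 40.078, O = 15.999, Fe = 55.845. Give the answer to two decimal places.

2.63 mass %

M((Mg0.26Fe0.74)CaSi2O6) = 239.887 g/mol.
Mg contributes 0.26 × 24.305 = 6.319 g per mole.
6.319/239.887 = 0.0263 → 2.63%.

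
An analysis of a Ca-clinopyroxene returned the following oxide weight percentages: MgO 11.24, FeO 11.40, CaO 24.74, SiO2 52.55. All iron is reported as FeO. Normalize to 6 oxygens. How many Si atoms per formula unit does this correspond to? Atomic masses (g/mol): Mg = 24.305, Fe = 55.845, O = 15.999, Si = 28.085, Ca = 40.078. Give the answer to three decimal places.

MgO (M=40.304): mol = 0.27888; Mg = 0.27888, O = 0.27888.
FeO (M=71.844): mol = 0.15868; Fe = 0.15868, O = 0.15868.
CaO (M=56.077): mol = 0.44118; Ca = 0.44118, O = 0.44118.
SiO2 (M=60.083): mol = 0.87462; Si = 0.87462, O = 1.74924.
ΣO = 2.62798; factor = 6/ΣO = 2.28312.
Si apfu = 0.87462 × 2.28312 = 1.997.

1.997 Si apfu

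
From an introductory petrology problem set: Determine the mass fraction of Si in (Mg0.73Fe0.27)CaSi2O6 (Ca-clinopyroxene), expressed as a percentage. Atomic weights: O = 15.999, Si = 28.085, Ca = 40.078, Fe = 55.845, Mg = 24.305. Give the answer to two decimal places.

24.96 wt%

Molar mass of (Mg0.73Fe0.27)CaSi2O6: 0.73*24.305 + 0.27*55.845 + 1*40.078 + 2*28.085 + 6*15.999 = 225.063 g/mol.
Mass of Si per formula unit: 2 × 28.085 = 56.170 g.
Weight fraction Si = 56.170 / 225.063 = 0.2496.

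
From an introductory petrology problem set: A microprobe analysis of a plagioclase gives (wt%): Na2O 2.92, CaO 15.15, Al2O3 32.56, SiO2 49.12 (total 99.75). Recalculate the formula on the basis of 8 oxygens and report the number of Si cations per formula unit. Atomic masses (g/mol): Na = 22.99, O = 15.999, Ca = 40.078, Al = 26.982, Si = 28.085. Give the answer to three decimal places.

2.247 Si apfu

Na2O (M=61.979): mol = 0.04711; Na = 0.09422, O = 0.04711.
CaO (M=56.077): mol = 0.27016; Ca = 0.27016, O = 0.27016.
Al2O3 (M=101.961): mol = 0.31934; Al = 0.63868, O = 0.95802.
SiO2 (M=60.083): mol = 0.81754; Si = 0.81754, O = 1.63508.
ΣO = 2.91037; factor = 8/ΣO = 2.74879.
Si apfu = 0.81754 × 2.74879 = 2.247.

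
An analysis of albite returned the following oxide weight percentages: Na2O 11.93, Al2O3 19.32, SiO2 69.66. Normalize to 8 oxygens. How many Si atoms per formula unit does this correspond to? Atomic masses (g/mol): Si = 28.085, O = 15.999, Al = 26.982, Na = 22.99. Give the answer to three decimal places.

3.012 Si apfu

Na2O (M=61.979): mol = 0.19248; Na = 0.38496, O = 0.19248.
Al2O3 (M=101.961): mol = 0.18948; Al = 0.37896, O = 0.56844.
SiO2 (M=60.083): mol = 1.15940; Si = 1.15940, O = 2.31880.
ΣO = 3.07972; factor = 8/ΣO = 2.59764.
Si apfu = 1.15940 × 2.59764 = 3.012.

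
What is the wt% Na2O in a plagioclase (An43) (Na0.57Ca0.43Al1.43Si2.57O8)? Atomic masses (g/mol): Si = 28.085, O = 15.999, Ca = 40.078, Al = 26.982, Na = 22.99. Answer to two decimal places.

Formula mass = 269.093 g/mol.
0.57 Na → 0.2850 mol Na2O per formula unit; M(Na2O) = 61.979, so Na2O mass = 17.664 g.
17.664/269.093 × 100 = 6.56 wt%.

6.56 wt%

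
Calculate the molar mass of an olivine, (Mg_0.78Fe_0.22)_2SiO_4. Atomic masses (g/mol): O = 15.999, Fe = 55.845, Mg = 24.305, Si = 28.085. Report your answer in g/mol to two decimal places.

The formula mass is the sum 1.56*24.305 + 0.44*55.845 + 1*28.085 + 4*15.999.

154.57 g/mol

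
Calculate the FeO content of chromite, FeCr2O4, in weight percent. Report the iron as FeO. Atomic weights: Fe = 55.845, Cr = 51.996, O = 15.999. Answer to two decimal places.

Formula mass = 223.833 g/mol.
1 Fe → 1.0000 mol FeO per formula unit; M(FeO) = 71.844, so FeO mass = 71.844 g.
71.844/223.833 × 100 = 32.10 wt%.

32.10 wt%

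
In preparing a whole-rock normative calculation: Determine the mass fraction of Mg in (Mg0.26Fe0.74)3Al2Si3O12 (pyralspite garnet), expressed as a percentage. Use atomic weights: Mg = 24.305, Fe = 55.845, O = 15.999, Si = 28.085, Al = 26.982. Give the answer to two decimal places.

4.01 wt%

Formula mass = 0.78·24.305 + 2.22·55.845 + 2·26.982 + 3·28.085 + 12·15.999 = 473.141 g/mol, of which 18.958 g is Mg.
So Mg makes up 18.958/473.141 = 0.0401 of the mass, i.e. 4.01%.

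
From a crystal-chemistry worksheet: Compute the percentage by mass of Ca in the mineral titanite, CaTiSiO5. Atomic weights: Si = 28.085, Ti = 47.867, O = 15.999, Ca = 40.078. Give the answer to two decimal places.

M(CaTiSiO5) = 196.025 g/mol.
Ca contributes 1 × 40.078 = 40.078 g per mole.
40.078/196.025 = 0.2045 → 20.45%.

20.45 mass %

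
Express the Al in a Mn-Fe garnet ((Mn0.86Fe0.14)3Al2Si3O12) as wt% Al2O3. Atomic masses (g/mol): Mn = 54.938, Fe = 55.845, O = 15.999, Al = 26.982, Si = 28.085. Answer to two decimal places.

20.58 wt%

Formula mass = 495.402 g/mol.
2 Al → 1.0000 mol Al2O3 per formula unit; M(Al2O3) = 101.961, so Al2O3 mass = 101.961 g.
101.961/495.402 × 100 = 20.58 wt%.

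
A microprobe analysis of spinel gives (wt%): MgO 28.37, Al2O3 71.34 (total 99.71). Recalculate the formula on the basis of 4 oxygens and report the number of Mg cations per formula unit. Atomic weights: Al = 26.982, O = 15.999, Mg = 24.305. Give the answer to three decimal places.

MgO (M=40.304): mol = 0.70390; Mg = 0.70390, O = 0.70390.
Al2O3 (M=101.961): mol = 0.69968; Al = 1.39936, O = 2.09904.
ΣO = 2.80294; factor = 4/ΣO = 1.42707.
Mg apfu = 0.70390 × 1.42707 = 1.005.

1.005 Mg apfu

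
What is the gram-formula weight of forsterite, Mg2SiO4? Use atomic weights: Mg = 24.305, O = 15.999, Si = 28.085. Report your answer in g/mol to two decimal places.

140.69 g/mol

M = 2*24.305 + 1*28.085 + 4*15.999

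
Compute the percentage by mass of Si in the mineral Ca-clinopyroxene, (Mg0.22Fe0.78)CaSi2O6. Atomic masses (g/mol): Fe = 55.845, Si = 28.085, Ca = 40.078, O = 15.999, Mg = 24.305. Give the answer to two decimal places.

23.29 mass %

M((Mg0.22Fe0.78)CaSi2O6) = 241.148 g/mol.
Si contributes 2 × 28.085 = 56.170 g per mole.
56.170/241.148 = 0.2329 → 23.29%.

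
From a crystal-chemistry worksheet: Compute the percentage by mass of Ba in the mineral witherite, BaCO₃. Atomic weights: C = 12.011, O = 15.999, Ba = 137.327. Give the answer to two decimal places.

69.59 wt%

Molar mass of BaCO₃: 1·137.327 + 1·12.011 + 3·15.999 = 197.335 g/mol.
Mass of Ba per formula unit: 1 × 137.327 = 137.327 g.
Weight fraction Ba = 137.327 / 197.335 = 0.6959.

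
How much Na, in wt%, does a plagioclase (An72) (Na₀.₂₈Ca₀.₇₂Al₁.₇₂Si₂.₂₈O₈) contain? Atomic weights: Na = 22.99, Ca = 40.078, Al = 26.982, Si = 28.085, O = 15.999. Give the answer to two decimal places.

2.35 wt%

M(Na₀.₂₈Ca₀.₇₂Al₁.₇₂Si₂.₂₈O₈) = 273.728 g/mol.
Na contributes 0.28 × 22.99 = 6.437 g per mole.
6.437/273.728 = 0.0235 → 2.35%.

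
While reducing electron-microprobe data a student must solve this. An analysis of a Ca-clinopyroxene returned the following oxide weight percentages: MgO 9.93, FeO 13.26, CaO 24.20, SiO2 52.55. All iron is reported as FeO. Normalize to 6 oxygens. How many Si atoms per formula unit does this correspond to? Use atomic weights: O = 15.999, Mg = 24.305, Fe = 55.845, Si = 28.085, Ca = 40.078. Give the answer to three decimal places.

2.009 Si apfu

MgO (M=40.304): mol = 0.24638; Mg = 0.24638, O = 0.24638.
FeO (M=71.844): mol = 0.18457; Fe = 0.18457, O = 0.18457.
CaO (M=56.077): mol = 0.43155; Ca = 0.43155, O = 0.43155.
SiO2 (M=60.083): mol = 0.87462; Si = 0.87462, O = 1.74924.
ΣO = 2.61174; factor = 6/ΣO = 2.29732.
Si apfu = 0.87462 × 2.29732 = 2.009.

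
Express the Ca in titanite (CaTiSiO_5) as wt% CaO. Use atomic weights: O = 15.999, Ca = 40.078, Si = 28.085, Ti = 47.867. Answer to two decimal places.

Molar mass of CaTiSiO_5 = 1*40.078 + 1*47.867 + 1*28.085 + 5*15.999 = 196.025 g/mol.
Each formula unit contains 1 Ca, equivalent to 1/1 = 1.0000 mol CaO.
M(CaO) = 1×40.078 + 1×15.999 = 56.077 g/mol.
Mass of CaO per formula unit = 1.0000 × 56.077 = 56.077 g.
CaO wt% = 56.077 / 196.025 × 100 = 28.61%.

28.61 wt%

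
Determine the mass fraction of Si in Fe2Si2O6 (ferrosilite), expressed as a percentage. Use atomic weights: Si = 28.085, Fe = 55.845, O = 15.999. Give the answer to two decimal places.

Formula mass = 2*55.845 + 2*28.085 + 6*15.999 = 263.854 g/mol, of which 56.170 g is Si.
So Si makes up 56.170/263.854 = 0.2129 of the mass, i.e. 21.29%.

21.29 mass %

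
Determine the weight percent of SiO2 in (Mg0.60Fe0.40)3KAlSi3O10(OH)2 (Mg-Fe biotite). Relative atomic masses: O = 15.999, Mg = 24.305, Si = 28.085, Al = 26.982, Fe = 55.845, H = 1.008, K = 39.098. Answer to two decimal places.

39.61 wt%

Molar mass of (Mg0.60Fe0.40)3KAlSi3O10(OH)2 = 1.80*24.305 + 1.20*55.845 + 1*39.098 + 1*26.982 + 3*28.085 + 12*15.999 + 2*1.008 = 455.102 g/mol.
Each formula unit contains 3 Si, equivalent to 3/1 = 3.0000 mol SiO2.
M(SiO2) = 1×28.085 + 2×15.999 = 60.083 g/mol.
Mass of SiO2 per formula unit = 3.0000 × 60.083 = 180.249 g.
SiO2 wt% = 180.249 / 455.102 × 100 = 39.61%.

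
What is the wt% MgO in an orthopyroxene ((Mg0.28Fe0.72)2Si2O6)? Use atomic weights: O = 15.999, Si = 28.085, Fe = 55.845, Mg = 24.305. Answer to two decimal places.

Formula mass = 246.192 g/mol.
0.56 Mg → 0.5600 mol MgO per formula unit; M(MgO) = 40.304, so MgO mass = 22.570 g.
22.570/246.192 × 100 = 9.17 wt%.

9.17 wt%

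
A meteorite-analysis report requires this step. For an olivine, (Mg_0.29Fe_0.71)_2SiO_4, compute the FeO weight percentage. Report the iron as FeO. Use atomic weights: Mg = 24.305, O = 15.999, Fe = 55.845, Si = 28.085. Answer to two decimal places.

55.00 wt%

Formula mass = 185.478 g/mol.
1.42 Fe → 1.4200 mol FeO per formula unit; M(FeO) = 71.844, so FeO mass = 102.018 g.
102.018/185.478 × 100 = 55.00 wt%.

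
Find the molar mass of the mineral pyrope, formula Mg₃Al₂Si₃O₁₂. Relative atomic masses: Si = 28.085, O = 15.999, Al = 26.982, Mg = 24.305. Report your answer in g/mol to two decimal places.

M = 3*24.305 + 2*26.982 + 3*28.085 + 12*15.999

403.12 g/mol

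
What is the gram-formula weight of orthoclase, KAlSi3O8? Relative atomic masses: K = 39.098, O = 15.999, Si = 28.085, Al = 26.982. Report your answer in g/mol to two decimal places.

278.33 g/mol

K: 1 × 39.098 = 39.0980
Al: 1 × 26.982 = 26.9820
Si: 3 × 28.085 = 84.2550
O: 8 × 15.999 = 127.9920
Summing the contributions gives the formula mass.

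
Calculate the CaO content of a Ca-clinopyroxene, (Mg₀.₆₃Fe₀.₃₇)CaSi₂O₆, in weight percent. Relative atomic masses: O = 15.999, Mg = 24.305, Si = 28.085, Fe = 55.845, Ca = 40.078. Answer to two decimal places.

24.57 wt%

M((Mg₀.₆₃Fe₀.₃₇)CaSi₂O₆) = 228.217 g/mol; M(CaO) = 56.077 g/mol.
Moles CaO per formula unit = 1 Ca ÷ 1 = 1.0000.
CaO fraction = (1.0000 × 56.077) / 228.217 = 56.077/228.217 = 0.2457.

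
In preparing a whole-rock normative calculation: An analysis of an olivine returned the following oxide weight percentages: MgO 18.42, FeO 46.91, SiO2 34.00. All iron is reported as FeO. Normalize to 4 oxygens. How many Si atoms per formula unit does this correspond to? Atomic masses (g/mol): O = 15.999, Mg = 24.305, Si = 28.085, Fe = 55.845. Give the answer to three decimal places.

1.010 Si apfu

MgO (M=40.304): mol = 0.45703; Mg = 0.45703, O = 0.45703.
FeO (M=71.844): mol = 0.65294; Fe = 0.65294, O = 0.65294.
SiO2 (M=60.083): mol = 0.56588; Si = 0.56588, O = 1.13176.
ΣO = 2.24173; factor = 4/ΣO = 1.78434.
Si apfu = 0.56588 × 1.78434 = 1.010.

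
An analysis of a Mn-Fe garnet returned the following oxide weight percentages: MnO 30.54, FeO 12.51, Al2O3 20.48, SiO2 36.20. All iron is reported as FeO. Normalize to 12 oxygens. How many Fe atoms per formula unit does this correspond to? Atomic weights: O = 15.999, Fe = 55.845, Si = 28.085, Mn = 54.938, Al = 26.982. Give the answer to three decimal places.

MnO (M=70.937): mol = 0.43052; Mn = 0.43052, O = 0.43052.
FeO (M=71.844): mol = 0.17413; Fe = 0.17413, O = 0.17413.
Al2O3 (M=101.961): mol = 0.20086; Al = 0.40172, O = 0.60258.
SiO2 (M=60.083): mol = 0.60250; Si = 0.60250, O = 1.20500.
ΣO = 2.41223; factor = 12/ΣO = 4.97465.
Fe apfu = 0.17413 × 4.97465 = 0.866.

0.866 Fe apfu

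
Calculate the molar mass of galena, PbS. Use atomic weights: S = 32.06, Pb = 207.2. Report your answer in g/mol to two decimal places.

239.26 g/mol

The formula mass is the sum 1(207.2) + 1(32.06).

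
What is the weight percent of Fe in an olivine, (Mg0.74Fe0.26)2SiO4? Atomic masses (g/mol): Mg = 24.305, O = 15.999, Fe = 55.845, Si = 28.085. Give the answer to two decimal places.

M((Mg0.74Fe0.26)2SiO4) = 157.092 g/mol.
Fe contributes 0.52 × 55.845 = 29.039 g per mole.
29.039/157.092 = 0.1849 → 18.49%.

18.49 wt%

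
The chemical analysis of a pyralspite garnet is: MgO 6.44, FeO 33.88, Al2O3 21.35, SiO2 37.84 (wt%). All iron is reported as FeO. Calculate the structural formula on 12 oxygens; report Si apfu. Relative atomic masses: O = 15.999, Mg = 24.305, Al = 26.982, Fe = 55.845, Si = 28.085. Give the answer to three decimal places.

6.44 wt% MgO ÷ 40.304 g/mol = 0.15979 mol, giving 0.15979 Mg and 0.15979 O.
33.88 wt% FeO ÷ 71.844 g/mol = 0.47158 mol, giving 0.47158 Fe and 0.47158 O.
21.35 wt% Al2O3 ÷ 101.961 g/mol = 0.20939 mol, giving 0.41878 Al and 0.62817 O.
37.84 wt% SiO2 ÷ 60.083 g/mol = 0.62980 mol, giving 0.62980 Si and 1.25960 O.
Oxygen sums to 2.51914; scaling by 12/2.51914 = 4.76353 puts the formula on 12 O.
Si: 0.62980 × 4.76353 = 3.000 atoms per formula unit.

3.000 Si apfu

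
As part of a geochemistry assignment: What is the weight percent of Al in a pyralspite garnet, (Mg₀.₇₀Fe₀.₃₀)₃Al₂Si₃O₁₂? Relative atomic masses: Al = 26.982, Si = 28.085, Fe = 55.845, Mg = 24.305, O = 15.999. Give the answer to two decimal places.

Formula mass = 2.10×24.305 + 0.90×55.845 + 2×26.982 + 3×28.085 + 12×15.999 = 431.508 g/mol, of which 53.964 g is Al.
So Al makes up 53.964/431.508 = 0.1251 of the mass, i.e. 12.51%.

12.51 mass %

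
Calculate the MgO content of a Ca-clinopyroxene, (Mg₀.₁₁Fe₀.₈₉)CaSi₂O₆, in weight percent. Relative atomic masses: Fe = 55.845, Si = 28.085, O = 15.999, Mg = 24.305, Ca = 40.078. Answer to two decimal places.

1.81 wt%

M((Mg₀.₁₁Fe₀.₈₉)CaSi₂O₆) = 244.618 g/mol; M(MgO) = 40.304 g/mol.
Moles MgO per formula unit = 0.11 Mg ÷ 1 = 0.1100.
MgO fraction = (0.1100 × 40.304) / 244.618 = 4.433/244.618 = 0.0181.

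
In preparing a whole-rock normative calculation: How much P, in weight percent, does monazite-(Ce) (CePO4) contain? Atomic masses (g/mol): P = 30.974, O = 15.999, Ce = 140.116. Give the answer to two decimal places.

Formula mass = 1×140.116 + 1×30.974 + 4×15.999 = 235.086 g/mol, of which 30.974 g is P.
So P makes up 30.974/235.086 = 0.1318 of the mass, i.e. 13.18%.

13.18 weight percent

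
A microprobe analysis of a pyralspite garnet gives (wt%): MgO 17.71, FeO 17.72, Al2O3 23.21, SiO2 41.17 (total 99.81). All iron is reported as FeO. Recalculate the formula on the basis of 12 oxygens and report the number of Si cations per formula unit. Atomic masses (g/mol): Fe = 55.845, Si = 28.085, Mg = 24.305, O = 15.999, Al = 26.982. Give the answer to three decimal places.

3.002 Si apfu

MgO: 17.71/40.304 = 0.43941 mol → 0.43941 mol Mg, 0.43941 mol O.
FeO: 17.72/71.844 = 0.24665 mol → 0.24665 mol Fe, 0.24665 mol O.
Al2O3: 23.21/101.961 = 0.22764 mol → 0.45528 mol Al, 0.68292 mol O.
SiO2: 41.17/60.083 = 0.68522 mol → 0.68522 mol Si, 1.37044 mol O.
Total oxygen = 2.73942 mol. Normalization factor = 12/2.73942 = 4.38049.
Si per 12 O = 0.68522 × 4.38049 = 3.002.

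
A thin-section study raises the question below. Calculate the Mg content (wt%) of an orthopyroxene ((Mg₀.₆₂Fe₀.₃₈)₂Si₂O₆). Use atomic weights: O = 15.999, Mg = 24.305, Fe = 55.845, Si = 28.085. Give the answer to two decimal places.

M((Mg₀.₆₂Fe₀.₃₈)₂Si₂O₆) = 224.744 g/mol.
Mg contributes 1.24 × 24.305 = 30.138 g per mole.
30.138/224.744 = 0.1341 → 13.41%.

13.41 wt%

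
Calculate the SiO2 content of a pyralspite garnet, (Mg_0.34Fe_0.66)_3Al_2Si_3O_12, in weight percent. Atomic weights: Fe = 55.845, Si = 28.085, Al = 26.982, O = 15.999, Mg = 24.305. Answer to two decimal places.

Formula mass = 465.571 g/mol.
3 Si → 3.0000 mol SiO2 per formula unit; M(SiO2) = 60.083, so SiO2 mass = 180.249 g.
180.249/465.571 × 100 = 38.72 wt%.

38.72 wt%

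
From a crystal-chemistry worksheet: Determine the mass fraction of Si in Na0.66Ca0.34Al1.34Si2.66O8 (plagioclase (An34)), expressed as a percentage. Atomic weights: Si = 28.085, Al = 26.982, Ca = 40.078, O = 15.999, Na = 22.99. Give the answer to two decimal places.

Molar mass of Na0.66Ca0.34Al1.34Si2.66O8: 0.66×22.99 + 0.34×40.078 + 1.34×26.982 + 2.66×28.085 + 8×15.999 = 267.654 g/mol.
Mass of Si per formula unit: 2.66 × 28.085 = 74.706 g.
Weight fraction Si = 74.706 / 267.654 = 0.2791.

27.91 wt%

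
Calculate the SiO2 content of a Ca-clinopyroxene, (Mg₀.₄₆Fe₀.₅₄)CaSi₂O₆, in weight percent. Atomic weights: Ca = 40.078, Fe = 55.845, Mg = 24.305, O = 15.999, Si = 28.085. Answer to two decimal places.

Formula mass = 233.579 g/mol.
2 Si → 2.0000 mol SiO2 per formula unit; M(SiO2) = 60.083, so SiO2 mass = 120.166 g.
120.166/233.579 × 100 = 51.45 wt%.

51.45 wt%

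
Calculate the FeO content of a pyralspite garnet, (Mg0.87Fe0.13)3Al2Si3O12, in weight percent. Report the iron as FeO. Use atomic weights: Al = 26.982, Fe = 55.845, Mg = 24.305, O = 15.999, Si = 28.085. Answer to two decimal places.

Formula mass = 415.423 g/mol.
0.39 Fe → 0.3900 mol FeO per formula unit; M(FeO) = 71.844, so FeO mass = 28.019 g.
28.019/415.423 × 100 = 6.74 wt%.

6.74 wt%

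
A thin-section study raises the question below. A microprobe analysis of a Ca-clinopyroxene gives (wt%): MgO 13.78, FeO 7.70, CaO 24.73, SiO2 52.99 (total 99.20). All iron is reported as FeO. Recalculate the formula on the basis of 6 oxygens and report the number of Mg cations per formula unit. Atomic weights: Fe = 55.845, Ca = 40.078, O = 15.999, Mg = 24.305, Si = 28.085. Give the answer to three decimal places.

MgO: 13.78/40.304 = 0.34190 mol → 0.34190 mol Mg, 0.34190 mol O.
FeO: 7.70/71.844 = 0.10718 mol → 0.10718 mol Fe, 0.10718 mol O.
CaO: 24.73/56.077 = 0.44100 mol → 0.44100 mol Ca, 0.44100 mol O.
SiO2: 52.99/60.083 = 0.88195 mol → 0.88195 mol Si, 1.76390 mol O.
Total oxygen = 2.65398 mol. Normalization factor = 6/2.65398 = 2.26076.
Mg per 6 O = 0.34190 × 2.26076 = 0.773.

0.773 Mg apfu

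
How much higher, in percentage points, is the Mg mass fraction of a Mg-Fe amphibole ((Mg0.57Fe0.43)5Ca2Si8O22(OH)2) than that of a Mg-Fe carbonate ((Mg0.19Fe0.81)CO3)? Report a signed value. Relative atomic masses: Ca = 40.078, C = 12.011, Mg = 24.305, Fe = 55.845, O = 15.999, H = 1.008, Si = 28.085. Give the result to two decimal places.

Mg in (Mg0.57Fe0.43)5Ca2Si8O22(OH)2: molar mass 880.164 g/mol; 2.85×24.305 = 69.269 g → 7.87 wt%.
Mg in (Mg0.19Fe0.81)CO3: molar mass 109.860 g/mol; 0.19×24.305 = 4.618 g → 4.20 wt%.
Difference = 7.87 − 4.20 = 3.67 percentage points.

3.67 percentage points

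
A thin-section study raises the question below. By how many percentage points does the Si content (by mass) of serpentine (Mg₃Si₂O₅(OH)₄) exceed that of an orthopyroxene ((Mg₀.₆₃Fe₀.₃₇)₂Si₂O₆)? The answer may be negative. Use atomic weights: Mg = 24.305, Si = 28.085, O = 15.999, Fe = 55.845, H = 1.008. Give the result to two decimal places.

Si in Mg₃Si₂O₅(OH)₄: molar mass 277.108 g/mol; 2×28.085 = 56.170 g → 20.27 wt%.
Si in (Mg₀.₆₃Fe₀.₃₇)₂Si₂O₆: molar mass 224.114 g/mol; 2×28.085 = 56.170 g → 25.06 wt%.
Difference = 20.27 − 25.06 = -4.79 percentage points.

-4.79 percentage points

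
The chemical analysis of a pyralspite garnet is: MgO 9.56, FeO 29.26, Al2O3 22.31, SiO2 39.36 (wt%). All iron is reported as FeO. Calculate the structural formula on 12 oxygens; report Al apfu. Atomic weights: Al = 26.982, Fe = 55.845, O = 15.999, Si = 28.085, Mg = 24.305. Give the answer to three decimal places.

MgO: 9.56/40.304 = 0.23720 mol → 0.23720 mol Mg, 0.23720 mol O.
FeO: 29.26/71.844 = 0.40727 mol → 0.40727 mol Fe, 0.40727 mol O.
Al2O3: 22.31/101.961 = 0.21881 mol → 0.43762 mol Al, 0.65643 mol O.
SiO2: 39.36/60.083 = 0.65509 mol → 0.65509 mol Si, 1.31018 mol O.
Total oxygen = 2.61108 mol. Normalization factor = 12/2.61108 = 4.59580.
Al per 12 O = 0.43762 × 4.59580 = 2.011.

2.011 Al apfu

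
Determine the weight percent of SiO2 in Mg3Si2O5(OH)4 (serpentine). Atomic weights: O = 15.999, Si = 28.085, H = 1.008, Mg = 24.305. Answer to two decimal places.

Molar mass of Mg3Si2O5(OH)4 = 3*24.305 + 2*28.085 + 9*15.999 + 4*1.008 = 277.108 g/mol.
Each formula unit contains 2 Si, equivalent to 2/1 = 2.0000 mol SiO2.
M(SiO2) = 1×28.085 + 2×15.999 = 60.083 g/mol.
Mass of SiO2 per formula unit = 2.0000 × 60.083 = 120.166 g.
SiO2 wt% = 120.166 / 277.108 × 100 = 43.36%.

43.36 wt%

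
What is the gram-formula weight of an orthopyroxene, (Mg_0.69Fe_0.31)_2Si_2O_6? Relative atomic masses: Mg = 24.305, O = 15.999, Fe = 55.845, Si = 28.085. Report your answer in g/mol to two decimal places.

M = 1.38*24.305 + 0.62*55.845 + 2*28.085 + 6*15.999

220.33 g/mol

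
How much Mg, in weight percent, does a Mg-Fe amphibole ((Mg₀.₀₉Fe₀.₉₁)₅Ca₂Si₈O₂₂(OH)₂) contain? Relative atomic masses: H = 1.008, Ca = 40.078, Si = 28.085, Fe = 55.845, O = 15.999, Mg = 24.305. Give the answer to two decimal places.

Formula mass = 0.45×24.305 + 4.55×55.845 + 2×40.078 + 8×28.085 + 24×15.999 + 2×1.008 = 955.860 g/mol, of which 10.937 g is Mg.
So Mg makes up 10.937/955.860 = 0.0114 of the mass, i.e. 1.14%.

1.14 weight percent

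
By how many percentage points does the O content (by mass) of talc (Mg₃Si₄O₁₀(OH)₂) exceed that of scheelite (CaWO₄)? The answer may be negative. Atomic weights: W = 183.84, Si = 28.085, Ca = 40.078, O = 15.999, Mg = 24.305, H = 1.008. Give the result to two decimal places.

28.39 percentage points

First mineral: 191.988 g O in 379.259 g formula = 50.62 wt% O.
Second mineral: 63.996 g O in 287.914 g formula = 22.23 wt% O.
50.62% − 22.23% gives a difference of 28.39 percentage points.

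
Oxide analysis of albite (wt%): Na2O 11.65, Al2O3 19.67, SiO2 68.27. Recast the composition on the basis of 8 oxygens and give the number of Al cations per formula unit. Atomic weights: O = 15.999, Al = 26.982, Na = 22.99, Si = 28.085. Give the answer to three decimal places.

1.016 Al apfu

11.65 wt% Na2O ÷ 61.979 g/mol = 0.18797 mol, giving 0.37594 Na and 0.18797 O.
19.67 wt% Al2O3 ÷ 101.961 g/mol = 0.19292 mol, giving 0.38584 Al and 0.57876 O.
68.27 wt% SiO2 ÷ 60.083 g/mol = 1.13626 mol, giving 1.13626 Si and 2.27252 O.
Oxygen sums to 3.03925; scaling by 8/3.03925 = 2.63223 puts the formula on 8 O.
Al: 0.38584 × 2.63223 = 1.016 atoms per formula unit.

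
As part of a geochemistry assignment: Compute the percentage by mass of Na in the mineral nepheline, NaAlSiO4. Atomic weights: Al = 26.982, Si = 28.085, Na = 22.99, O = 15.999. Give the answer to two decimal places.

Formula mass = 1×22.99 + 1×26.982 + 1×28.085 + 4×15.999 = 142.053 g/mol, of which 22.990 g is Na.
So Na makes up 22.990/142.053 = 0.1618 of the mass, i.e. 16.18%.

16.18 weight percent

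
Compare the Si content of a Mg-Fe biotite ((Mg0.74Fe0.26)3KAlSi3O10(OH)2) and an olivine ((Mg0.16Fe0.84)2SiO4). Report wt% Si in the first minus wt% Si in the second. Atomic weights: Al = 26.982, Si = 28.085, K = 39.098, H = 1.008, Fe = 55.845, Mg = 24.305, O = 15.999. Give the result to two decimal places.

4.57 percentage points

First mineral: 84.255 g Si in 441.855 g formula = 19.07 wt% Si.
Second mineral: 28.085 g Si in 193.678 g formula = 14.50 wt% Si.
19.07% − 14.50% gives a difference of 4.57 percentage points.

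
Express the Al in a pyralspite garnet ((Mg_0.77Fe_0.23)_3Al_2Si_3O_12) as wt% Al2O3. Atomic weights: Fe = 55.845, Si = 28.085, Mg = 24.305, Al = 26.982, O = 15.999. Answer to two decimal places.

24.00 wt%

Formula mass = 424.885 g/mol.
2 Al → 1.0000 mol Al2O3 per formula unit; M(Al2O3) = 101.961, so Al2O3 mass = 101.961 g.
101.961/424.885 × 100 = 24.00 wt%.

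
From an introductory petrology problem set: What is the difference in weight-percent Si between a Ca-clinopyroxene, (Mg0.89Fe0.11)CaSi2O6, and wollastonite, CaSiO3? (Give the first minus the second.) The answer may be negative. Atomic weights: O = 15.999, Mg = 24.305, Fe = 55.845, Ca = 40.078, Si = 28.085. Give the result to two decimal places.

Si in (Mg0.89Fe0.11)CaSi2O6: molar mass 220.016 g/mol; 2×28.085 = 56.170 g → 25.53 wt%.
Si in CaSiO3: molar mass 116.160 g/mol; 1×28.085 = 28.085 g → 24.18 wt%.
Difference = 25.53 − 24.18 = 1.35 percentage points.

1.35 percentage points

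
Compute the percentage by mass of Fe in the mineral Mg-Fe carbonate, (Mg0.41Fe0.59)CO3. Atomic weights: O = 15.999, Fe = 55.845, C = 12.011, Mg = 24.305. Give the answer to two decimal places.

Formula mass = 0.41·24.305 + 0.59·55.845 + 1·12.011 + 3·15.999 = 102.922 g/mol, of which 32.949 g is Fe.
So Fe makes up 32.949/102.922 = 0.3201 of the mass, i.e. 32.01%.

32.01 wt%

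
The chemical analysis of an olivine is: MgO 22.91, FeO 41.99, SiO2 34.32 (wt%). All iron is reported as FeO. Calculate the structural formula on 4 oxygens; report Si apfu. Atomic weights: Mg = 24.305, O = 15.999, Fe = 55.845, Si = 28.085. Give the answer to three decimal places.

0.995 Si apfu

MgO: 22.91/40.304 = 0.56843 mol → 0.56843 mol Mg, 0.56843 mol O.
FeO: 41.99/71.844 = 0.58446 mol → 0.58446 mol Fe, 0.58446 mol O.
SiO2: 34.32/60.083 = 0.57121 mol → 0.57121 mol Si, 1.14242 mol O.
Total oxygen = 2.29531 mol. Normalization factor = 4/2.29531 = 1.74268.
Si per 4 O = 0.57121 × 1.74268 = 0.995.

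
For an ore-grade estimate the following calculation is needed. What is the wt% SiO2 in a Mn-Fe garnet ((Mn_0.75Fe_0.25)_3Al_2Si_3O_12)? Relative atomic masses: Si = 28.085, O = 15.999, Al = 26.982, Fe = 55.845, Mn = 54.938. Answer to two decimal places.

Formula mass = 495.701 g/mol.
3 Si → 3.0000 mol SiO2 per formula unit; M(SiO2) = 60.083, so SiO2 mass = 180.249 g.
180.249/495.701 × 100 = 36.36 wt%.

36.36 wt%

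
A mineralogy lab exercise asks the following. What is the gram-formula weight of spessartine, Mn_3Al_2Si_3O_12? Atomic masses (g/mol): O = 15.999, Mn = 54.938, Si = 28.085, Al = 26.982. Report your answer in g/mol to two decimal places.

495.02 g/mol

M = 3·54.938 + 2·26.982 + 3·28.085 + 12·15.999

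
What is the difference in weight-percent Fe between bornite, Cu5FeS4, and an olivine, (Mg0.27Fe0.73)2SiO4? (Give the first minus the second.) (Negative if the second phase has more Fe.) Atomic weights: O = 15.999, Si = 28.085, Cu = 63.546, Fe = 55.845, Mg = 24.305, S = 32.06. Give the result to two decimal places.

First mineral: 55.845 g Fe in 501.815 g formula = 11.13 wt% Fe.
Second mineral: 81.534 g Fe in 186.739 g formula = 43.66 wt% Fe.
11.13% − 43.66% gives a difference of -32.53 percentage points.

-32.53 percentage points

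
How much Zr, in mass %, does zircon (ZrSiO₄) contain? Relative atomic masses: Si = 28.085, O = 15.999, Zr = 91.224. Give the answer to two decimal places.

49.77 mass %

Molar mass of ZrSiO₄: 1·91.224 + 1·28.085 + 4·15.999 = 183.305 g/mol.
Mass of Zr per formula unit: 1 × 91.224 = 91.224 g.
Weight fraction Zr = 91.224 / 183.305 = 0.4977.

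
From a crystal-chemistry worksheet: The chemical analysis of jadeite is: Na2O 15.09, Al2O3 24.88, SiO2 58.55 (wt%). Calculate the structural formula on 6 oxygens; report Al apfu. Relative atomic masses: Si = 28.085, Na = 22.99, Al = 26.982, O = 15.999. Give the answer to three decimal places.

Na2O: 15.09/61.979 = 0.24347 mol → 0.48694 mol Na, 0.24347 mol O.
Al2O3: 24.88/101.961 = 0.24401 mol → 0.48802 mol Al, 0.73203 mol O.
SiO2: 58.55/60.083 = 0.97449 mol → 0.97449 mol Si, 1.94898 mol O.
Total oxygen = 2.92448 mol. Normalization factor = 6/2.92448 = 2.05165.
Al per 6 O = 0.48802 × 2.05165 = 1.001.

1.001 Al apfu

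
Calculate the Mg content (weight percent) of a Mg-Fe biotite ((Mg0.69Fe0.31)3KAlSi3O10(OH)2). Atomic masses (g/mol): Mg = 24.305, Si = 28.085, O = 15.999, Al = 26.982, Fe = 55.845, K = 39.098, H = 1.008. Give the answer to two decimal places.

Formula mass = 2.07×24.305 + 0.93×55.845 + 1×39.098 + 1×26.982 + 3×28.085 + 12×15.999 + 2×1.008 = 446.586 g/mol, of which 50.311 g is Mg.
So Mg makes up 50.311/446.586 = 0.1127 of the mass, i.e. 11.27%.

11.27 weight percent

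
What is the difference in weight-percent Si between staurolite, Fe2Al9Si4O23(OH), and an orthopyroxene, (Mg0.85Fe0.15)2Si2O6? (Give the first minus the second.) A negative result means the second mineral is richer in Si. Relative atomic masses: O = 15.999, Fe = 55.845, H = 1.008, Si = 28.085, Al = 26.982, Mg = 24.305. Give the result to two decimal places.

Si in Fe2Al9Si4O23(OH): molar mass 851.852 g/mol; 4×28.085 = 112.340 g → 13.19 wt%.
Si in (Mg0.85Fe0.15)2Si2O6: molar mass 210.236 g/mol; 2×28.085 = 56.170 g → 26.72 wt%.
Difference = 13.19 − 26.72 = -13.53 percentage points.

-13.53 percentage points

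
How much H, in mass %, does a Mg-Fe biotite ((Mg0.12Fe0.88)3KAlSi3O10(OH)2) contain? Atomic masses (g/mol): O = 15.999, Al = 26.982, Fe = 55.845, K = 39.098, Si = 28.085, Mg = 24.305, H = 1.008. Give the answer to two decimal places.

0.40 mass %

Molar mass of (Mg0.12Fe0.88)3KAlSi3O10(OH)2: 0.36×24.305 + 2.64×55.845 + 1×39.098 + 1×26.982 + 3×28.085 + 12×15.999 + 2×1.008 = 500.520 g/mol.
Mass of H per formula unit: 2 × 1.008 = 2.016 g.
Weight fraction H = 2.016 / 500.520 = 0.0040.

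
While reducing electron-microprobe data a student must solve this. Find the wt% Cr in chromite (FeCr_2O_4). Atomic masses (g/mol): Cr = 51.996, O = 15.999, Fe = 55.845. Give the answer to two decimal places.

M(FeCr_2O_4) = 223.833 g/mol.
Cr contributes 2 × 51.996 = 103.992 g per mole.
103.992/223.833 = 0.4646 → 46.46%.

46.46 wt%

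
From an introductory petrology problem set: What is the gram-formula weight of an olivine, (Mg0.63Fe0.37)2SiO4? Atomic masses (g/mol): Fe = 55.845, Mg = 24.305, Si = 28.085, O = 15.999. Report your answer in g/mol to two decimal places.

164.03 g/mol

The formula mass is the sum 1.26×24.305 + 0.74×55.845 + 1×28.085 + 4×15.999.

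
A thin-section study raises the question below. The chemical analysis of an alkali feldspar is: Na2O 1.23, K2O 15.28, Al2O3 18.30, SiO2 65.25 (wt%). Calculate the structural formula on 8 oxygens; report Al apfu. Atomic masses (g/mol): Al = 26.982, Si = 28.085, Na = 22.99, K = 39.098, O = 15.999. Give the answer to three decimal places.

0.993 Al apfu

Na2O: 1.23/61.979 = 0.01985 mol → 0.03970 mol Na, 0.01985 mol O.
K2O: 15.28/94.195 = 0.16222 mol → 0.32444 mol K, 0.16222 mol O.
Al2O3: 18.30/101.961 = 0.17948 mol → 0.35896 mol Al, 0.53844 mol O.
SiO2: 65.25/60.083 = 1.08600 mol → 1.08600 mol Si, 2.17200 mol O.
Total oxygen = 2.89251 mol. Normalization factor = 8/2.89251 = 2.76576.
Al per 8 O = 0.35896 × 2.76576 = 0.993.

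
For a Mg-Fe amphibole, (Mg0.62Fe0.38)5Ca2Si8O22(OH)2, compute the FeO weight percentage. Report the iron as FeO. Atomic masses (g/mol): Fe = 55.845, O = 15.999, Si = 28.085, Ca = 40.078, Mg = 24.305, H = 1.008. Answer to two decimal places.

M((Mg0.62Fe0.38)5Ca2Si8O22(OH)2) = 872.279 g/mol; M(FeO) = 71.844 g/mol.
Moles FeO per formula unit = 1.90 Fe ÷ 1 = 1.9000.
FeO fraction = (1.9000 × 71.844) / 872.279 = 136.504/872.279 = 0.1565.

15.65 wt%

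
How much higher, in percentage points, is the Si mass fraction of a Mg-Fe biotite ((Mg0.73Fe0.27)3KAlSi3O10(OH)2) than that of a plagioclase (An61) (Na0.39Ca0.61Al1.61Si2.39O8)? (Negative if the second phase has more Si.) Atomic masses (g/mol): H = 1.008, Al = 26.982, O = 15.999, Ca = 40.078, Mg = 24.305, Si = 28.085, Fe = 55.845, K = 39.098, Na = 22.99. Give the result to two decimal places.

Si in (Mg0.73Fe0.27)3KAlSi3O10(OH)2: molar mass 442.801 g/mol; 3×28.085 = 84.255 g → 19.03 wt%.
Si in Na0.39Ca0.61Al1.61Si2.39O8: molar mass 271.970 g/mol; 2.39×28.085 = 67.123 g → 24.68 wt%.
Difference = 19.03 − 24.68 = -5.65 percentage points.

-5.65 percentage points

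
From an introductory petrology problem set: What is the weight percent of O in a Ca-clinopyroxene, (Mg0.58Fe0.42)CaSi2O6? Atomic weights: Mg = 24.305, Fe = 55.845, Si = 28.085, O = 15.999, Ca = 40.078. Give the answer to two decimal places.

Formula mass = 0.58·24.305 + 0.42·55.845 + 1·40.078 + 2·28.085 + 6·15.999 = 229.794 g/mol, of which 95.994 g is O.
So O makes up 95.994/229.794 = 0.4177 of the mass, i.e. 41.77%.

41.77 wt%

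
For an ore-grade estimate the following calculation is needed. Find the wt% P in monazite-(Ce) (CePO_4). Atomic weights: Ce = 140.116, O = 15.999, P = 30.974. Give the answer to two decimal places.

Molar mass of CePO_4: 1×140.116 + 1×30.974 + 4×15.999 = 235.086 g/mol.
Mass of P per formula unit: 1 × 30.974 = 30.974 g.
Weight fraction P = 30.974 / 235.086 = 0.1318.

13.18 weight percent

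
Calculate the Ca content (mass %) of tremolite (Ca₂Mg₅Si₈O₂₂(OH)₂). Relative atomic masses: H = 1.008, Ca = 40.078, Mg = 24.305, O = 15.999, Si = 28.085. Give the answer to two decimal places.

9.87 mass %

M(Ca₂Mg₅Si₈O₂₂(OH)₂) = 812.353 g/mol.
Ca contributes 2 × 40.078 = 80.156 g per mole.
80.156/812.353 = 0.0987 → 9.87%.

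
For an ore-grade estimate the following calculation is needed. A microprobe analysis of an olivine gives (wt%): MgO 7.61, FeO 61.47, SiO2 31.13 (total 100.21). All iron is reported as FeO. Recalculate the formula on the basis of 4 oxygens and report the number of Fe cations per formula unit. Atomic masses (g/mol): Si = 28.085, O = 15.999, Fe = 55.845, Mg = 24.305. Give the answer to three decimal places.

MgO: 7.61/40.304 = 0.18882 mol → 0.18882 mol Mg, 0.18882 mol O.
FeO: 61.47/71.844 = 0.85560 mol → 0.85560 mol Fe, 0.85560 mol O.
SiO2: 31.13/60.083 = 0.51812 mol → 0.51812 mol Si, 1.03624 mol O.
Total oxygen = 2.08066 mol. Normalization factor = 4/2.08066 = 1.92247.
Fe per 4 O = 0.85560 × 1.92247 = 1.645.

1.645 Fe apfu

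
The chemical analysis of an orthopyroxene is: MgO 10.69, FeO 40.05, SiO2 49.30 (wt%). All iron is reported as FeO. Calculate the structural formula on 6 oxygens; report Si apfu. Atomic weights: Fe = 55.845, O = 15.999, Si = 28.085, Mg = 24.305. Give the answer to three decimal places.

MgO: 10.69/40.304 = 0.26523 mol → 0.26523 mol Mg, 0.26523 mol O.
FeO: 40.05/71.844 = 0.55746 mol → 0.55746 mol Fe, 0.55746 mol O.
SiO2: 49.30/60.083 = 0.82053 mol → 0.82053 mol Si, 1.64106 mol O.
Total oxygen = 2.46375 mol. Normalization factor = 6/2.46375 = 2.43531.
Si per 6 O = 0.82053 × 2.43531 = 1.998.

1.998 Si apfu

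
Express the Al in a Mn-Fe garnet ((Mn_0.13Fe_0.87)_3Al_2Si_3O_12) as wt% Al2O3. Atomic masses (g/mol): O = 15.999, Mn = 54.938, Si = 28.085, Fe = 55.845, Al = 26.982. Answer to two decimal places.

Formula mass = 497.388 g/mol.
2 Al → 1.0000 mol Al2O3 per formula unit; M(Al2O3) = 101.961, so Al2O3 mass = 101.961 g.
101.961/497.388 × 100 = 20.50 wt%.

20.50 wt%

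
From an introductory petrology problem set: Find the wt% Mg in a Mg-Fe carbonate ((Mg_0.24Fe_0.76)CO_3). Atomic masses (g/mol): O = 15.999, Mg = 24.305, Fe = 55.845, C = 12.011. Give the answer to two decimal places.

M((Mg_0.24Fe_0.76)CO_3) = 108.283 g/mol.
Mg contributes 0.24 × 24.305 = 5.833 g per mole.
5.833/108.283 = 0.0539 → 5.39%.

5.39 mass %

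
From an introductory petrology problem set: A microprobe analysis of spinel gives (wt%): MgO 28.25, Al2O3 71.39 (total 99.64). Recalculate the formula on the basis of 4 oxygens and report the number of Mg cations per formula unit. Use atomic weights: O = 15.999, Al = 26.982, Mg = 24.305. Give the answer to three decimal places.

MgO (M=40.304): mol = 0.70092; Mg = 0.70092, O = 0.70092.
Al2O3 (M=101.961): mol = 0.70017; Al = 1.40034, O = 2.10051.
ΣO = 2.80143; factor = 4/ΣO = 1.42784.
Mg apfu = 0.70092 × 1.42784 = 1.001.

1.001 Mg apfu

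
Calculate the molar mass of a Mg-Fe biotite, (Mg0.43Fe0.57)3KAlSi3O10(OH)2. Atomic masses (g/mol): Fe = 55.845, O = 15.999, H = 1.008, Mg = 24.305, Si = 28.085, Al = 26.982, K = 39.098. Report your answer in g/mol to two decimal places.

The formula mass is the sum 1.29·24.305 + 1.71·55.845 + 1·39.098 + 1·26.982 + 3·28.085 + 12·15.999 + 2·1.008.

471.19 g/mol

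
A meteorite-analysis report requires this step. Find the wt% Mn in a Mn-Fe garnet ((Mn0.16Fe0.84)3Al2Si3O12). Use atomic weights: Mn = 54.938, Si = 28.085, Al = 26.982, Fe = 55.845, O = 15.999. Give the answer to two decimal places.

5.30 weight percent

Formula mass = 0.48*54.938 + 2.52*55.845 + 2*26.982 + 3*28.085 + 12*15.999 = 497.307 g/mol, of which 26.370 g is Mn.
So Mn makes up 26.370/497.307 = 0.0530 of the mass, i.e. 5.30%.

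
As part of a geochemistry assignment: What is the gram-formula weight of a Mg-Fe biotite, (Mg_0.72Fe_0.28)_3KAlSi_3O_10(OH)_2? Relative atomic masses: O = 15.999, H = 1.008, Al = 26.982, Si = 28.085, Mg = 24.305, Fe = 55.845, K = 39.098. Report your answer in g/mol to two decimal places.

Mg: 2.16 × 24.305 = 52.4988
Fe: 0.84 × 55.845 = 46.9098
K: 1 × 39.098 = 39.0980
Al: 1 × 26.982 = 26.9820
Si: 3 × 28.085 = 84.2550
O: 12 × 15.999 = 191.9880
H: 2 × 1.008 = 2.0160
Summing the contributions gives the formula mass.

443.75 g/mol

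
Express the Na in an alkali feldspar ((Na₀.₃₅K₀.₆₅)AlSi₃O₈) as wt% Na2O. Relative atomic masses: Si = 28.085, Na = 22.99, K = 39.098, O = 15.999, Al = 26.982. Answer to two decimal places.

3.98 wt%

Formula mass = 272.689 g/mol.
0.35 Na → 0.1750 mol Na2O per formula unit; M(Na2O) = 61.979, so Na2O mass = 10.846 g.
10.846/272.689 × 100 = 3.98 wt%.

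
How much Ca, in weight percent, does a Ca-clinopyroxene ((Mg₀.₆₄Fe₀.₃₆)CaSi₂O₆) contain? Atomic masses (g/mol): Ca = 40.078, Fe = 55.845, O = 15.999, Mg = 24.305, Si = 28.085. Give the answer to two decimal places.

17.59 weight percent

M((Mg₀.₆₄Fe₀.₃₆)CaSi₂O₆) = 227.901 g/mol.
Ca contributes 1 × 40.078 = 40.078 g per mole.
40.078/227.901 = 0.1759 → 17.59%.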